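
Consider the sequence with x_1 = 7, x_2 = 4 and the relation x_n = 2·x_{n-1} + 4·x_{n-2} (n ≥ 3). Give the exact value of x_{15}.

x_3 = 36  x_4 = 88  x_5 = 320  …  x_{12} = 1153024  x_{13} = 3731456  x_{14} = 12075008  x_{15} = 39075840.

39075840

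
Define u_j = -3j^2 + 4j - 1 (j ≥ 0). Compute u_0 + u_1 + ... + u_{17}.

-4761

Over j = 0..17: Σj = 153, Σj² = 1785.
Total = (-3)·1785 + (4)·153 + (-1)·18 = -4761.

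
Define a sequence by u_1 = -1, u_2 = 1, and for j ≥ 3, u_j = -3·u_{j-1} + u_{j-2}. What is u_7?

Step forward from the initial values:
u_3 = -4, u_4 = 13, u_5 = -43, u_6 = 142, u_7 = -469.

-469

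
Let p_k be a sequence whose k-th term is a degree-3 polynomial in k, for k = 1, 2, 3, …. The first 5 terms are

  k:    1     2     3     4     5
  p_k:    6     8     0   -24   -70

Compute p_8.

-400

1st diffs: 2, -8, -24, -46.
2nd diffs: -10, -16, -22.
3rd diffs: -6, -6 (constant).
Newton forward-difference form: p_k = 6 + 2·C(k-1,1) + (-10)·C(k-1,2) + (-6)·C(k-1,3).
At k = 8: k-1 = 7, so p_8 = 6 + 14 - 210 - 210 = -400.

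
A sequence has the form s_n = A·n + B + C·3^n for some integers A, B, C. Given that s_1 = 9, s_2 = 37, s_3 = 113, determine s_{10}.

Write the equations: A + B + 3C = 9; 2A + B + 9C = 37; 3A + B + 27C = 113.
Subtracting the first from the second: A + 6C = 28.
Subtracting the second from the third: A + 18C = 76.
Solving: C = 4, A = 4, then B = -7.
Hence s_{10} = 4·10 + (-7) + 4·59049 = 236229.

236229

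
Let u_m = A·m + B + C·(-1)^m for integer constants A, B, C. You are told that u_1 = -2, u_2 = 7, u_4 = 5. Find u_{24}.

Write the equations: A + B - C = -2; 2A + B + C = 7; 4A + B + C = 5.
Subtracting the first from the second: A + 2C = 9.
Subtracting the second from the third: 2A = -2.
Solving: C = 5, A = -1, then B = 4.
So u_m = -1·m + 4 + 5·(-1)^m; at m=24 this is -15.

-15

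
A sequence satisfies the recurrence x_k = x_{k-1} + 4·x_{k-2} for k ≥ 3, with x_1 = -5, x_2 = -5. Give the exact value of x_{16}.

Iterate the recurrence:
x_3 = -25;  x_4 = -45;  x_5 = -145;  …;  x_{13} = -248305;  x_{14} = -634405;  x_{15} = -1627625;  x_{16} = -4165245.

-4165245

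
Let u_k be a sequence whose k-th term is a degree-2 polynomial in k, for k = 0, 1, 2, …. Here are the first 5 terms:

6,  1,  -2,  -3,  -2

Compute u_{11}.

1st diffs: -5, -3, -1, 1.
2nd diffs: 2, 2, 2 (constant).
So u_k = k^2 - 6k + 6.
Evaluating at k = 11 gives u_{11} = 61.

61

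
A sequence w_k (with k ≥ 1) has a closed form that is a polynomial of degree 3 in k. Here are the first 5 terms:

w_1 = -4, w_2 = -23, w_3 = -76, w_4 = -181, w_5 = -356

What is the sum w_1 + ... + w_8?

1st diffs: -19, -53, -105, -175.
2nd diffs: -34, -52, -70.
3rd diffs: -18, -18 (constant).
Newton forward-difference form: w_k = -4 + (-19)·C(k-1,1) + (-34)·C(k-1,2) + (-18)·C(k-1,3).
Continuing: -619, -988, -1481.
Summing k = 1..8 (8 terms) gives -3728.

-3728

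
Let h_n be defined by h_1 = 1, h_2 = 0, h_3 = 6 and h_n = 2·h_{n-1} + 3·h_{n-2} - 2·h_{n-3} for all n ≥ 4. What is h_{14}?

385726

h_4 = 10;  h_5 = 38;  h_6 = 94;  …;  h_{11} = 17338;  h_{12} = 48706;  h_{13} = 137142;  h_{14} = 385726.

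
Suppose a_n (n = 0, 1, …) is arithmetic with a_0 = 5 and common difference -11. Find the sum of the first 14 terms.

-931

a_n = 5 + (n - 0)·(-11).
a_{13} = -138; S = 14·(5 + (-138))/2 = -931.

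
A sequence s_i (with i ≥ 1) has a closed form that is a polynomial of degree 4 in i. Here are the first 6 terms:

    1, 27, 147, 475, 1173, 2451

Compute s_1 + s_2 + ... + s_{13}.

1st diffs: 26, 120, 328, 698, 1278.
2nd diffs: 94, 208, 370, 580.
3rd diffs: 114, 162, 210.
4th diffs: 48, 48 (constant).
Newton forward-difference form: s_i = 1 + 26·C(i-1,1) + 94·C(i-1,2) + 114·C(i-1,3) + 48·C(i-1,4).
Continuing: …, 4567, 7827, 12585, 19243, …, s_{13} = 55357.
Summing i = 1..13 (13 terms) gives 172211.

172211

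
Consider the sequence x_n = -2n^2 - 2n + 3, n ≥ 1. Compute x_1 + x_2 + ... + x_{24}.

Over n = 1..24: Σn = 300, Σn² = 4900.
Total = (-2)·4900 + (-2)·300 + (3)·24 = -10328.

-10328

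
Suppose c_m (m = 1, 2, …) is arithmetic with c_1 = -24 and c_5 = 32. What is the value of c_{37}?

Common difference d = (32 - (-24)) / (5 - 1) = 14.
c_m = -24 + (m - 1)·14.
c_{37} = -24 + 36·14 = 480.

480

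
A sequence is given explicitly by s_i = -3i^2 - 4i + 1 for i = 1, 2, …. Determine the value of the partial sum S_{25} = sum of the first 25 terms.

Over i = 1..25: Σi = 325, Σi² = 5525.
Total = (-3)·5525 + (-4)·325 + (1)·25 = -17850.

-17850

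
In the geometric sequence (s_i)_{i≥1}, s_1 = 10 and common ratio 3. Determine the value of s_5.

s_i = 10·3^(i-1).
s_5 = 10·3^4 = 810.

810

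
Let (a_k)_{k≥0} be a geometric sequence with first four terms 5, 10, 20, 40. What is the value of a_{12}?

Common ratio r = 2.
a_k = 5·2^(k-0).
a_{12} = 5·2^12 = 20480.

20480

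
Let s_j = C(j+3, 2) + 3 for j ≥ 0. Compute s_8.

58

C(11, 2) = 55, so s_8 = 58.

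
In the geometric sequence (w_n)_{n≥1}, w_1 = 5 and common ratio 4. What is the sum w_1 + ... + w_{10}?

1747625

w_n = 5·4^(n-1).
S = 5·(4^10 - 1)/(4 - 1) = 5·(1048576 - 1)/(3) = 1747625.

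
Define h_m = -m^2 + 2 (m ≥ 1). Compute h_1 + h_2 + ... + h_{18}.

Over m = 1..18: Σm = 171, Σm² = 2109.
Total = (-1)·2109 + (2)·18 = -2073.

-2073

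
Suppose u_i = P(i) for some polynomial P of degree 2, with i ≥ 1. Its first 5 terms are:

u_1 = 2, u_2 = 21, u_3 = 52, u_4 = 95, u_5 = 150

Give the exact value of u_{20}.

2415

1st diffs: 19, 31, 43, 55.
2nd diffs: 12, 12, 12 (constant).
Newton forward-difference form: u_i = 2 + 19·C(i-1,1) + 12·C(i-1,2).
At i = 20: i-1 = 19, so u_{20} = 2 + 361 + 2052 = 2415.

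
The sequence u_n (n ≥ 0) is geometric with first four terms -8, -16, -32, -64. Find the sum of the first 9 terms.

-4088

Common ratio r = 2.
u_n = (-8)·2^(n-0).
S = (-8)·(2^9 - 1)/(2 - 1) = (-8)·(512 - 1)/(1) = -4088.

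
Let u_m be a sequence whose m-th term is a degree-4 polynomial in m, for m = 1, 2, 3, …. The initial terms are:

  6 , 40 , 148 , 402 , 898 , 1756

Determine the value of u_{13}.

33018

1st diffs: 34, 108, 254, 496, 858.
2nd diffs: 74, 146, 242, 362.
3rd diffs: 72, 96, 120.
4th diffs: 24, 24 (constant).
Newton forward-difference form: u_m = 6 + 34·C(m-1,1) + 74·C(m-1,2) + 72·C(m-1,3) + 24·C(m-1,4).
At m = 13: m-1 = 12, so u_{13} = 6 + 408 + 4884 + 15840 + 11880 = 33018.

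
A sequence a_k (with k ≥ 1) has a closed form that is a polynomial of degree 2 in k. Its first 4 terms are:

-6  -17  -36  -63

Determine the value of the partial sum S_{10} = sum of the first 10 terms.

1st diffs: -11, -19, -27.
2nd diffs: -8, -8 (constant).
Newton forward-difference form: a_k = -6 + (-11)·C(k-1,1) + (-8)·C(k-1,2).
Continuing: …, -98, -141, -192, -251, …, a_{10} = -393.
Summing k = 1..10 (10 terms) gives -1515.

-1515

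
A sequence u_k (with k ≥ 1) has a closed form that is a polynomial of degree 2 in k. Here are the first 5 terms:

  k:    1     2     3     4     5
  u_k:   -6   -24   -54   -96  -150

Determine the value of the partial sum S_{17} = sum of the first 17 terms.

-10710

1st diffs: -18, -30, -42, -54.
2nd diffs: -12, -12, -12 (constant).
Newton forward-difference form: u_k = -6 + (-18)·C(k-1,1) + (-12)·C(k-1,2).
Continuing: …, -216, -294, -384, -486, …, u_{17} = -1734.
Summing k = 1..17 (17 terms) gives -10710.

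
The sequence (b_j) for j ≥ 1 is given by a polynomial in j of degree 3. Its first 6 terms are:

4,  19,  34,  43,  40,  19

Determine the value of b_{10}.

1st diffs: 15, 15, 9, -3, -21.
2nd diffs: 0, -6, -12, -18.
3rd diffs: -6, -6, -6 (constant).
Newton forward-difference form: b_j = 4 + 15·C(j-1,1) + (-6)·C(j-1,3).
At j = 10: j-1 = 9, so b_{10} = 4 + 135 - 504 = -365.

-365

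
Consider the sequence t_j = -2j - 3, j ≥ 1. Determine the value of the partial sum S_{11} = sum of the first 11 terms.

-165

Over j = 1..11: Σj = 66.
Total = (-2)·66 + (-3)·11 = -165.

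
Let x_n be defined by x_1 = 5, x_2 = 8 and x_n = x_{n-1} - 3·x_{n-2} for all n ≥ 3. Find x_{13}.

x_3 = -7; x_4 = -31; x_5 = -10; …; x_{10} = -67; x_{11} = 1358; x_{12} = 1559; x_{13} = -2515.

-2515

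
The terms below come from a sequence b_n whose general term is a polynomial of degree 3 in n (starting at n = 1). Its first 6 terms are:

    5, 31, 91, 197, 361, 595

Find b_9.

1st diffs: 26, 60, 106, 164, 234.
2nd diffs: 34, 46, 58, 70.
3rd diffs: 12, 12, 12 (constant).
Newton forward-difference form: b_n = 5 + 26·C(n-1,1) + 34·C(n-1,2) + 12·C(n-1,3).
At n = 9: n-1 = 8, so b_9 = 5 + 208 + 952 + 672 = 1837.

1837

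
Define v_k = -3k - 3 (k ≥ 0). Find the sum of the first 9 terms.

Over k = 0..8: Σk = 36.
Total = (-3)·36 + (-3)·9 = -135.

-135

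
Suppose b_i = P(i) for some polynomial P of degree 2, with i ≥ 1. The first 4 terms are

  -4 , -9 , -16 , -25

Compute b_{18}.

1st diffs: -5, -7, -9.
2nd diffs: -2, -2 (constant).
So b_i = -i^2 - 2i - 1.
Evaluating at i = 18 gives b_{18} = -361.

-361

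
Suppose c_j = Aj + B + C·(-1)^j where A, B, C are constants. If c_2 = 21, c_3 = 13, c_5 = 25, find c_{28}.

177

Plug in j = 2, 3, 5: 2A + B + C = 21; 3A + B - C = 13; 5A + B - C = 25.
Subtracting the first from the second: A - 2C = -8.
Subtracting the second from the third: 2A = 12.
Solving: C = 7, A = 6, then B = 2.
Therefore c_{28} = 168 + 2 + 7·1 = 177.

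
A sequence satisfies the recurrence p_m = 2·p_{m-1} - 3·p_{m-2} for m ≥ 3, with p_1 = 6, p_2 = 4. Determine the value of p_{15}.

Step forward from the initial values:
p_3 = -10, p_4 = -32, p_5 = -34, …, p_{12} = -656, p_{13} = 2894, p_{14} = 7756, p_{15} = 6830.

6830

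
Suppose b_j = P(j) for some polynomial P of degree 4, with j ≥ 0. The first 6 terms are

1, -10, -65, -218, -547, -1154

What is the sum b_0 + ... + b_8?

-13911

1st diffs: -11, -55, -153, -329, -607.
2nd diffs: -44, -98, -176, -278.
3rd diffs: -54, -78, -102.
4th diffs: -24, -24 (constant).
So b_j = -j^4 - 3j^3 - 6j^2 - j + 1.
Continuing: -2165, -3730, -6023.
Summing j = 0..8 (9 terms) gives -13911.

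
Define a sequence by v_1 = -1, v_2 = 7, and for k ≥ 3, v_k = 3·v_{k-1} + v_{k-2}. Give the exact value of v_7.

Compute successive terms:
v_3 = 20;  v_4 = 67;  v_5 = 221;  v_6 = 730;  v_7 = 2411.

2411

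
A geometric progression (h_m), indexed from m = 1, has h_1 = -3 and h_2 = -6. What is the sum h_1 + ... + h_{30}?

-3221225469

Common ratio r = 2.
h_m = (-3)·2^(m-1).
S = (-3)·(2^30 - 1)/(2 - 1) = (-3)·(1073741824 - 1)/(1) = -3221225469.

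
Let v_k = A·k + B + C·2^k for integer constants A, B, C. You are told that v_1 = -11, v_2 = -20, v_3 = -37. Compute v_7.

-521

At k = 1, 2, 3: A + B + 2C = -11; 2A + B + 4C = -20; 3A + B + 8C = -37.
Subtracting the first from the second: A + 2C = -9.
Subtracting the second from the third: A + 4C = -17.
Solving: C = -4, A = -1, then B = -2.
So v_k = -1·k + (-2) + (-4)·2^k; at k=7 this is -521.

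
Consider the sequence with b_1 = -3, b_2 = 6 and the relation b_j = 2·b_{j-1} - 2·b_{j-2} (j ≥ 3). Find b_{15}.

-1152

Iterate the recurrence:
b_3 = 18;  b_4 = 24;  b_5 = 12;  …;  b_{12} = 384;  b_{13} = 192;  b_{14} = -384;  b_{15} = -1152.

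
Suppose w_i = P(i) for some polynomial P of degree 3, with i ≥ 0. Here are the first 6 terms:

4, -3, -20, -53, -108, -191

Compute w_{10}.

-1236

1st diffs: -7, -17, -33, -55, -83.
2nd diffs: -10, -16, -22, -28.
3rd diffs: -6, -6, -6 (constant).
Newton forward-difference form: w_i = 4 + (-7)·C(i,1) + (-10)·C(i,2) + (-6)·C(i,3).
At i = 10: i = 10, so w_{10} = 4 - 70 - 450 - 720 = -1236.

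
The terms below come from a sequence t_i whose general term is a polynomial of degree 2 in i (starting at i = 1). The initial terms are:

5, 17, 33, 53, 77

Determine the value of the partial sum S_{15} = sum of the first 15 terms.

1st diffs: 12, 16, 20, 24.
2nd diffs: 4, 4, 4 (constant).
So t_i = 2i^2 + 6i - 3.
Continuing: …, 105, 137, 173, 213, …, t_{15} = 537.
Summing i = 1..15 (15 terms) gives 3155.

3155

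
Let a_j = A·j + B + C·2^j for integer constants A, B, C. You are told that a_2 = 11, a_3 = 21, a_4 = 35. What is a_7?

Plug in j = 2, 3, 4: 2A + B + 4C = 11; 3A + B + 8C = 21; 4A + B + 16C = 35.
Subtracting the first from the second: A + 4C = 10.
Subtracting the second from the third: A + 8C = 14.
Solving: C = 1, A = 6, then B = -5.
So a_j = 6·j + (-5) + 1·2^j; at j=7 this is 165.

165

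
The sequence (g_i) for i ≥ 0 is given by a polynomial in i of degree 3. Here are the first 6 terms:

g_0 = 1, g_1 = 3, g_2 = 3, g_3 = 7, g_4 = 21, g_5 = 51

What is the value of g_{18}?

1st diffs: 2, 0, 4, 14, 30.
2nd diffs: -2, 4, 10, 16.
3rd diffs: 6, 6, 6 (constant).
Newton forward-difference form: g_i = 1 + 2·C(i,1) + (-2)·C(i,2) + 6·C(i,3).
At i = 18: i = 18, so g_{18} = 1 + 36 - 306 + 4896 = 4627.

4627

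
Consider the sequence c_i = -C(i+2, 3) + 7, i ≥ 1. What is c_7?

-77

C(9, 3) = 84, so c_7 = -77.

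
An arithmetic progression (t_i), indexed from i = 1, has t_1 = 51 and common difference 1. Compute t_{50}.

t_i = 51 + (i - 1)·1.
t_{50} = 51 + 49·1 = 100.

100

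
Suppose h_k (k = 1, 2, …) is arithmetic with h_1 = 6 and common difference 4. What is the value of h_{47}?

h_k = 6 + (k - 1)·4.
h_{47} = 6 + 46·4 = 190.

190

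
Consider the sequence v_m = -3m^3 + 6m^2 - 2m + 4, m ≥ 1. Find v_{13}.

-5599

v_{13} = -3·13^3 + 6·13^2 - 2·13 + 4 = -5599.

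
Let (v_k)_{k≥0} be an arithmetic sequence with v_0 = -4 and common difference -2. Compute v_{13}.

v_k = -4 + (k - 0)·(-2).
v_{13} = -4 + 13·(-2) = -30.

-30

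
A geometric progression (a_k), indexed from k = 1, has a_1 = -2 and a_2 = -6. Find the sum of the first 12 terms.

Common ratio r = 3.
a_k = (-2)·3^(k-1).
S = (-2)·(3^12 - 1)/(3 - 1) = (-2)·(531441 - 1)/(2) = -531440.

-531440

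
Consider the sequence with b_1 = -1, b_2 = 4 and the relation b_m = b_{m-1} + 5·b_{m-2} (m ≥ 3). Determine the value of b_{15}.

Applying the relation repeatedly:
b_3 = -1, b_4 = 19, b_5 = 14, …, b_{12} = 39529, b_{13} = 106199, b_{14} = 303844, b_{15} = 834839.

834839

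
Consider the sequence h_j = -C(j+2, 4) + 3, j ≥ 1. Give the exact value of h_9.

C(11, 4) = 330, so h_9 = -327.

-327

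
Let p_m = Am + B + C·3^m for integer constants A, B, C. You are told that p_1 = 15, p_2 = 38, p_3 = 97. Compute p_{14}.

Plug in m = 1, 2, 3: A + B + 3C = 15; 2A + B + 9C = 38; 3A + B + 27C = 97.
Subtracting the first from the second: A + 6C = 23.
Subtracting the second from the third: A + 18C = 59.
Solving: C = 3, A = 5, then B = 1.
So p_m = 5·m + 1 + 3·3^m; at m=14 this is 14348978.

14348978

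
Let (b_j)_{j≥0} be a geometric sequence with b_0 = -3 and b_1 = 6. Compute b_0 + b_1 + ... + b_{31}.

Common ratio r = -2.
b_j = (-3)·(-2)^(j-0).
S = (-3)·((-2)^32 - 1)/(-2 - 1) = (-3)·(4294967296 - 1)/(-3) = 4294967295.

4294967295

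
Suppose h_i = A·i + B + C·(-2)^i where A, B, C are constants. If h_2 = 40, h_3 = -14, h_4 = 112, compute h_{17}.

At i = 2, 3, 4: 2A + B + 4C = 40; 3A + B - 8C = -14; 4A + B + 16C = 112.
Subtracting the first from the second: A - 12C = -54.
Subtracting the second from the third: A + 24C = 126.
Solving: C = 5, A = 6, then B = 8.
So h_i = 6·i + 8 + 5·(-2)^i; at i=17 this is -655250.

-655250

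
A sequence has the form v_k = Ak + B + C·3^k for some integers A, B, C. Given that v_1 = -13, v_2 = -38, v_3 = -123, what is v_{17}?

At k = 1, 2, 3: A + B + 3C = -13; 2A + B + 9C = -38; 3A + B + 27C = -123.
Subtracting the first from the second: A + 6C = -25.
Subtracting the second from the third: A + 18C = -85.
Solving: C = -5, A = 5, then B = -3.
So v_k = 5·k + (-3) + (-5)·3^k; at k=17 this is -645700733.

-645700733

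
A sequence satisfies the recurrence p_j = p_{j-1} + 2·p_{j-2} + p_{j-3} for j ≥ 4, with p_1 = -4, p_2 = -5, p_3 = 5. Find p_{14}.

Compute successive terms:
p_4 = -9;  p_5 = -4;  p_6 = -17;  …;  p_{11} = -721;  p_{12} = -1548;  p_{13} = -3325;  p_{14} = -7142.

-7142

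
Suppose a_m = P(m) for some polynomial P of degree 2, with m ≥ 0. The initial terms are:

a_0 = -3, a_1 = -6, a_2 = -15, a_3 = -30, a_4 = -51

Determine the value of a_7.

1st diffs: -3, -9, -15, -21.
2nd diffs: -6, -6, -6 (constant).
Newton forward-difference form: a_m = -3 + (-3)·C(m,1) + (-6)·C(m,2).
At m = 7: m = 7, so a_7 = -3 - 21 - 126 = -150.

-150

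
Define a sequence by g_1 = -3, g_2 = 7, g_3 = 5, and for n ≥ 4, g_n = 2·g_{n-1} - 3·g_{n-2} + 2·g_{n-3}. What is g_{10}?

-185

Iterate the recurrence:
g_4 = -17; g_5 = -35; g_6 = -9; g_7 = 53; g_8 = 63; g_9 = -51; g_{10} = -185.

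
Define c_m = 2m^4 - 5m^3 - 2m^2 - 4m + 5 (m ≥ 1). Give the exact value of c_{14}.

c_{14} = 2·14^4 - 5·14^3 - 2·14^2 - 4·14 + 5 = 62669.

62669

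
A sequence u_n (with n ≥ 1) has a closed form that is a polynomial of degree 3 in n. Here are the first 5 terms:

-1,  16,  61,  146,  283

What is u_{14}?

5836

1st diffs: 17, 45, 85, 137.
2nd diffs: 28, 40, 52.
3rd diffs: 12, 12 (constant).
Newton forward-difference form: u_n = -1 + 17·C(n-1,1) + 28·C(n-1,2) + 12·C(n-1,3).
At n = 14: n-1 = 13, so u_{14} = -1 + 221 + 2184 + 3432 = 5836.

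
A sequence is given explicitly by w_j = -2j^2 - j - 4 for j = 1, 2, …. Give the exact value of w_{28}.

-1600

w_{28} = -2·28^2 - 1·28 - 4 = -1600.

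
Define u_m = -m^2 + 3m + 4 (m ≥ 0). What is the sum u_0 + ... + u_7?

Over m = 0..7: Σm = 28, Σm² = 140.
Total = (-1)·140 + (3)·28 + (4)·8 = -24.

-24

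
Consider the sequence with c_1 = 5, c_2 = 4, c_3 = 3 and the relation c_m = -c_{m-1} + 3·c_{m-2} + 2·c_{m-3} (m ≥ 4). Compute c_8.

Applying the relation repeatedly:
c_4 = 19, c_5 = -2, c_6 = 65, c_7 = -33, c_8 = 224.

224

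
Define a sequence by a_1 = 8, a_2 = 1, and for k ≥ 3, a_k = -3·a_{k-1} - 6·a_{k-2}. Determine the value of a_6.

Step forward from the initial values:
a_3 = -51, a_4 = 147, a_5 = -135, a_6 = -477.

-477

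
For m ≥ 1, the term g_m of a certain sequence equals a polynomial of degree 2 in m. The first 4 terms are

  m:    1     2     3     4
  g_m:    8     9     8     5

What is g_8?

1st diffs: 1, -1, -3.
2nd diffs: -2, -2 (constant).
So g_m = -m^2 + 4m + 5.
Evaluating at m = 8 gives g_8 = -27.

-27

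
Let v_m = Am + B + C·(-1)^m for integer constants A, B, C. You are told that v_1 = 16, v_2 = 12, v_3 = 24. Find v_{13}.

64

Write the equations: A + B - C = 16; 2A + B + C = 12; 3A + B - C = 24.
Subtracting the first from the second: A + 2C = -4.
Subtracting the second from the third: A - 2C = 12.
Solving: C = -4, A = 4, then B = 8.
Therefore v_{13} = 52 + 8 + (-4)·(-1) = 64.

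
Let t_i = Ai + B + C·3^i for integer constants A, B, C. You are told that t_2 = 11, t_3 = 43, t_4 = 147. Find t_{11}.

354251

At i = 2, 3, 4: 2A + B + 9C = 11; 3A + B + 27C = 43; 4A + B + 81C = 147.
Subtracting the first from the second: A + 18C = 32.
Subtracting the second from the third: A + 54C = 104.
Solving: C = 2, A = -4, then B = 1.
So t_i = -4·i + 1 + 2·3^i; at i=11 this is 354251.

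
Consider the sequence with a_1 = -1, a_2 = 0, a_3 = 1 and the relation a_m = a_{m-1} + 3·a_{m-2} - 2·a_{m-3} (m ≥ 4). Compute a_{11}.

406

a_4 = 3  a_5 = 6  a_6 = 13  a_7 = 25  a_8 = 52  a_9 = 101  a_{10} = 207  a_{11} = 406.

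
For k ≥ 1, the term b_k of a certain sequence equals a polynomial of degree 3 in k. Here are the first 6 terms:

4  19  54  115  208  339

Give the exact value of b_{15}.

1st diffs: 15, 35, 61, 93, 131.
2nd diffs: 20, 26, 32, 38.
3rd diffs: 6, 6, 6 (constant).
Newton forward-difference form: b_k = 4 + 15·C(k-1,1) + 20·C(k-1,2) + 6·C(k-1,3).
At k = 15: k-1 = 14, so b_{15} = 4 + 210 + 1820 + 2184 = 4218.

4218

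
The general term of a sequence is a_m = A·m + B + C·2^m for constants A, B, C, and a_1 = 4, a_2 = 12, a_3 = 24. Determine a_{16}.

At m = 1, 2, 3: A + B + 2C = 4; 2A + B + 4C = 12; 3A + B + 8C = 24.
Subtracting the first from the second: A + 2C = 8.
Subtracting the second from the third: A + 4C = 12.
Solving: C = 2, A = 4, then B = -4.
So a_m = 4·m + (-4) + 2·2^m; at m=16 this is 131132.

131132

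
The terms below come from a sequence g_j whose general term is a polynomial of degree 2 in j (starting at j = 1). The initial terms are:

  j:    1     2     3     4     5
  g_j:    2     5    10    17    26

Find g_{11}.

1st diffs: 3, 5, 7, 9.
2nd diffs: 2, 2, 2 (constant).
So g_j = j^2 + 1.
Evaluating at j = 11 gives g_{11} = 122.

122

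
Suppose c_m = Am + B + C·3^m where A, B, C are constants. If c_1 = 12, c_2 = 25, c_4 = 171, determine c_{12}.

The three given values yield: A + B + 3C = 12; 2A + B + 9C = 25; 4A + B + 81C = 171.
Subtracting the first from the second: A + 6C = 13.
Subtracting the second from the third: 2A + 72C = 146.
Solving: C = 2, A = 1, then B = 5.
So c_m = 1·m + 5 + 2·3^m; at m=12 this is 1062899.

1062899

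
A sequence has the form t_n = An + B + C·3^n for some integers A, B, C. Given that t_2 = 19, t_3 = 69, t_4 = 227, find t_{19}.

3486784325

At n = 2, 3, 4: 2A + B + 9C = 19; 3A + B + 27C = 69; 4A + B + 81C = 227.
Subtracting the first from the second: A + 18C = 50.
Subtracting the second from the third: A + 54C = 158.
Solving: C = 3, A = -4, then B = 0.
So t_n = -4·n + 0 + 3·3^n; at n=19 this is 3486784325.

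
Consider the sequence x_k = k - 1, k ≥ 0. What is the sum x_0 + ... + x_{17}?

Over k = 0..17: Σk = 153.
Total = (1)·153 + (-1)·18 = 135.

135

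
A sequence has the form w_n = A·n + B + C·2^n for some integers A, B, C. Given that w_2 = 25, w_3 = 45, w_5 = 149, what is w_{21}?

The three given values yield: 2A + B + 4C = 25; 3A + B + 8C = 45; 5A + B + 32C = 149.
Subtracting the first from the second: A + 4C = 20.
Subtracting the second from the third: 2A + 24C = 104.
Solving: C = 4, A = 4, then B = 1.
So w_n = 4·n + 1 + 4·2^n; at n=21 this is 8388693.

8388693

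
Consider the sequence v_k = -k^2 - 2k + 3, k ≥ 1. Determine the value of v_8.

v_8 = -1·8^2 - 2·8 + 3 = -77.

-77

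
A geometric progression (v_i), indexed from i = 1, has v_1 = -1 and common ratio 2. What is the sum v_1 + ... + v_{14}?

v_i = (-1)·2^(i-1).
S = (-1)·(2^14 - 1)/(2 - 1) = (-1)·(16384 - 1)/(1) = -16383.

-16383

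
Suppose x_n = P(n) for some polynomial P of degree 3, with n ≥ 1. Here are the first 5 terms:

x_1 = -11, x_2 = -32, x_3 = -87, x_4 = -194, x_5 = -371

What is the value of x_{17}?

1st diffs: -21, -55, -107, -177.
2nd diffs: -34, -52, -70.
3rd diffs: -18, -18 (constant).
Newton forward-difference form: x_n = -11 + (-21)·C(n-1,1) + (-34)·C(n-1,2) + (-18)·C(n-1,3).
At n = 17: n-1 = 16, so x_{17} = -11 - 336 - 4080 - 10080 = -14507.

-14507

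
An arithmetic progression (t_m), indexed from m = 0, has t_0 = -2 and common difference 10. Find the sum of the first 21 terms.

2058

t_m = -2 + (m - 0)·10.
t_{20} = 198; S = 21·(-2 + 198)/2 = 2058.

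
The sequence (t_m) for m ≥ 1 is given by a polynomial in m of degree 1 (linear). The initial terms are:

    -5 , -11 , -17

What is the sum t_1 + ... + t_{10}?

1st diffs: -6, -6 (constant).
So t_m = -6m + 1.
Continuing: …, -23, -29, -35, -41, …, t_{10} = -59.
Summing m = 1..10 (10 terms) gives -320.

-320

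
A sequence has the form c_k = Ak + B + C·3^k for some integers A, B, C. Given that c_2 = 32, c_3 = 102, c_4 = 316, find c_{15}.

At k = 2, 3, 4: 2A + B + 9C = 32; 3A + B + 27C = 102; 4A + B + 81C = 316.
Subtracting the first from the second: A + 18C = 70.
Subtracting the second from the third: A + 54C = 214.
Solving: C = 4, A = -2, then B = 0.
So c_k = -2·k + 0 + 4·3^k; at k=15 this is 57395598.

57395598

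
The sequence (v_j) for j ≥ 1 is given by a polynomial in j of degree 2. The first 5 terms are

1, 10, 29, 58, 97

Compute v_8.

1st diffs: 9, 19, 29, 39.
2nd diffs: 10, 10, 10 (constant).
Newton forward-difference form: v_j = 1 + 9·C(j-1,1) + 10·C(j-1,2).
At j = 8: j-1 = 7, so v_8 = 1 + 63 + 210 = 274.

274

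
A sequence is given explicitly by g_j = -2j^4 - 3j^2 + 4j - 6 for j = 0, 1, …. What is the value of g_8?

g_8 = -2·8^4 - 3·8^2 + 4·8 - 6 = -8358.

-8358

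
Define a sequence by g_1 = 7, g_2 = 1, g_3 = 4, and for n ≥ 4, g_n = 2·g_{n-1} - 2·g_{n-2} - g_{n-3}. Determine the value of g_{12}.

-96

Step forward from the initial values:
g_4 = -1;  g_5 = -11;  g_6 = -24;  g_7 = -25;  g_8 = 9;  g_9 = 92;  g_{10} = 191;  g_{11} = 189;  g_{12} = -96.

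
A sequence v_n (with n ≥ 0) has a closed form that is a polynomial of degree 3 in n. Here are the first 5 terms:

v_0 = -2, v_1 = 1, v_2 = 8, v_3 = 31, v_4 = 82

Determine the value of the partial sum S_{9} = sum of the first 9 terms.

1938

1st diffs: 3, 7, 23, 51.
2nd diffs: 4, 16, 28.
3rd diffs: 12, 12 (constant).
So v_n = 2n^3 - 4n^2 + 5n - 2.
Continuing: 173, 316, 523, 806.
Summing n = 0..8 (9 terms) gives 1938.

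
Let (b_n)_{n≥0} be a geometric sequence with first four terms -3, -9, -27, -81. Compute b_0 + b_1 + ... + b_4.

Common ratio r = 3.
b_n = (-3)·3^(n-0).
S = (-3)·(3^5 - 1)/(3 - 1) = (-3)·(243 - 1)/(2) = -363.

-363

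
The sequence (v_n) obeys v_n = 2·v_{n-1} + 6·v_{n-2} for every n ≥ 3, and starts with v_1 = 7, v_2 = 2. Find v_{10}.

290336

v_3 = 46; v_4 = 104; v_5 = 484; v_6 = 1592; v_7 = 6088; v_8 = 21728; v_9 = 79984; v_{10} = 290336.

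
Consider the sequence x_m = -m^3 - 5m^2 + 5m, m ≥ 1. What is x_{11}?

x_{11} = -1·11^3 - 5·11^2 + 5·11 = -1881.

-1881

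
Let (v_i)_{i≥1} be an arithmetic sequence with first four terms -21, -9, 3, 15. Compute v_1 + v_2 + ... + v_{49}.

Common difference d = 12.
v_i = -21 + (i - 1)·12.
v_{49} = 555; S = 49·(-21 + 555)/2 = 13083.

13083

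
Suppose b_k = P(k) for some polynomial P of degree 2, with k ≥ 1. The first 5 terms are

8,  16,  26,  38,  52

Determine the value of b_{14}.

268

1st diffs: 8, 10, 12, 14.
2nd diffs: 2, 2, 2 (constant).
Newton forward-difference form: b_k = 8 + 8·C(k-1,1) + 2·C(k-1,2).
At k = 14: k-1 = 13, so b_{14} = 8 + 104 + 156 = 268.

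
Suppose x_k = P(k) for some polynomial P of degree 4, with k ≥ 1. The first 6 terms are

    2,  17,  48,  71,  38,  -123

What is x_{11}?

-7048

1st diffs: 15, 31, 23, -33, -161.
2nd diffs: 16, -8, -56, -128.
3rd diffs: -24, -48, -72.
4th diffs: -24, -24 (constant).
Newton forward-difference form: x_k = 2 + 15·C(k-1,1) + 16·C(k-1,2) + (-24)·C(k-1,3) + (-24)·C(k-1,4).
At k = 11: k-1 = 10, so x_{11} = 2 + 150 + 720 - 2880 - 5040 = -7048.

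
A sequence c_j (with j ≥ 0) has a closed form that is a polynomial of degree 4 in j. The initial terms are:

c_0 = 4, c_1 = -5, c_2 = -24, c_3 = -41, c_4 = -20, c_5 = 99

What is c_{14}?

27360

1st diffs: -9, -19, -17, 21, 119.
2nd diffs: -10, 2, 38, 98.
3rd diffs: 12, 36, 60.
4th diffs: 24, 24 (constant).
Newton forward-difference form: c_j = 4 + (-9)·C(j,1) + (-10)·C(j,2) + 12·C(j,3) + 24·C(j,4).
At j = 14: j = 14, so c_{14} = 4 - 126 - 910 + 4368 + 24024 = 27360.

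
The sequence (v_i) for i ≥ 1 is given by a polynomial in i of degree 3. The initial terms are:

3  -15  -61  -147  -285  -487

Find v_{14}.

-5847

1st diffs: -18, -46, -86, -138, -202.
2nd diffs: -28, -40, -52, -64.
3rd diffs: -12, -12, -12 (constant).
Newton forward-difference form: v_i = 3 + (-18)·C(i-1,1) + (-28)·C(i-1,2) + (-12)·C(i-1,3).
At i = 14: i-1 = 13, so v_{14} = 3 - 234 - 2184 - 3432 = -5847.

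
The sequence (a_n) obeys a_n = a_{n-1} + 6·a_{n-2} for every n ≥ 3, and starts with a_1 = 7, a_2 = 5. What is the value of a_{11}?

227663

Applying the relation repeatedly:
a_3 = 47; a_4 = 77; a_5 = 359; a_6 = 821; a_7 = 2975; a_8 = 7901; a_9 = 25751; a_{10} = 73157; a_{11} = 227663.
(Characteristic roots are 3 and -2.)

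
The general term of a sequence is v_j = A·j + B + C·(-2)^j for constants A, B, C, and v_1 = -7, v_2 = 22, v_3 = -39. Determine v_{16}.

Write the equations: A + B - 2C = -7; 2A + B + 4C = 22; 3A + B - 8C = -39.
Subtracting the first from the second: A + 6C = 29.
Subtracting the second from the third: A - 12C = -61.
Solving: C = 5, A = -1, then B = 4.
So v_j = -1·j + 4 + 5·(-2)^j; at j=16 this is 327668.

327668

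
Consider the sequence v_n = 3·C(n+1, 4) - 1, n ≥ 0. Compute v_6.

104

C(7, 4) = 35, so v_6 = 104.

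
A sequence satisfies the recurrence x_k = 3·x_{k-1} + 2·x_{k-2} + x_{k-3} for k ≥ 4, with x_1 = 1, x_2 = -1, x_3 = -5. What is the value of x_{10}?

Applying the relation repeatedly:
x_4 = -16;  x_5 = -59;  x_6 = -214;  x_7 = -776;  x_8 = -2815;  x_9 = -10211;  x_{10} = -37039.

-37039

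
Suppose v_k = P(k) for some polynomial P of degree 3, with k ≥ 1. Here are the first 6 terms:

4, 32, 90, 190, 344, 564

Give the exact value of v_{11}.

1st diffs: 28, 58, 100, 154, 220.
2nd diffs: 30, 42, 54, 66.
3rd diffs: 12, 12, 12 (constant).
Newton forward-difference form: v_k = 4 + 28·C(k-1,1) + 30·C(k-1,2) + 12·C(k-1,3).
At k = 11: k-1 = 10, so v_{11} = 4 + 280 + 1350 + 1440 = 3074.

3074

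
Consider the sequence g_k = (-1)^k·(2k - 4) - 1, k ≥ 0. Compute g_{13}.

(-1)^13 = -1; 2k - 4 at k=13 is 22; so g_{13} = -23.

-23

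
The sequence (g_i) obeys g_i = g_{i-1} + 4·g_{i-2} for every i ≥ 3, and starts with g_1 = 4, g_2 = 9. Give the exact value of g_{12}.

g_3 = 25;  g_4 = 61;  g_5 = 161;  g_6 = 405;  g_7 = 1049;  g_8 = 2669;  g_9 = 6865;  g_{10} = 17541;  g_{11} = 45001;  g_{12} = 115165.

115165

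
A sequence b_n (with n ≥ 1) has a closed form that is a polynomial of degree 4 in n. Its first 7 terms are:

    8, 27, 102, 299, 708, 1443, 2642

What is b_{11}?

15678

1st diffs: 19, 75, 197, 409, 735, 1199.
2nd diffs: 56, 122, 212, 326, 464.
3rd diffs: 66, 90, 114, 138.
4th diffs: 24, 24, 24 (constant).
Newton forward-difference form: b_n = 8 + 19·C(n-1,1) + 56·C(n-1,2) + 66·C(n-1,3) + 24·C(n-1,4).
At n = 11: n-1 = 10, so b_{11} = 8 + 190 + 2520 + 7920 + 5040 = 15678.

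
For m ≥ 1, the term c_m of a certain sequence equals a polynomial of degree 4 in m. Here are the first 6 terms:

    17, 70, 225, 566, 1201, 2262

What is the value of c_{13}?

37745

1st diffs: 53, 155, 341, 635, 1061.
2nd diffs: 102, 186, 294, 426.
3rd diffs: 84, 108, 132.
4th diffs: 24, 24 (constant).
So c_m = m^4 + 4m^3 + 2m^2 + 4m + 6.
Evaluating at m = 13 gives c_{13} = 37745.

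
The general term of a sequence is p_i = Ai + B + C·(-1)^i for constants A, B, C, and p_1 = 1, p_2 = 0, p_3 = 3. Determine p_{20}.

At i = 1, 2, 3: A + B - C = 1; 2A + B + C = 0; 3A + B - C = 3.
Subtracting the first from the second: A + 2C = -1.
Subtracting the second from the third: A - 2C = 3.
Solving: C = -1, A = 1, then B = -1.
So p_i = 1·i + (-1) + (-1)·(-1)^i; at i=20 this is 18.

18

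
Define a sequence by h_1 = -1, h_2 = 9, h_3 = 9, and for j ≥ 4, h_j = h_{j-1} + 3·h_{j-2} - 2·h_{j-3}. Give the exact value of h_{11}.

Step forward from the initial values:
h_4 = 38;  h_5 = 47;  h_6 = 143;  h_7 = 208;  h_8 = 543;  h_9 = 881;  h_{10} = 2094;  h_{11} = 3651.

3651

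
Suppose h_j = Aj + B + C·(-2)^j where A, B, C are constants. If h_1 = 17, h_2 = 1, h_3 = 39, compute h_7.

The three given values yield: A + B - 2C = 17; 2A + B + 4C = 1; 3A + B - 8C = 39.
Subtracting the first from the second: A + 6C = -16.
Subtracting the second from the third: A - 12C = 38.
Solving: C = -3, A = 2, then B = 9.
So h_j = 2·j + 9 + (-3)·(-2)^j; at j=7 this is 407.

407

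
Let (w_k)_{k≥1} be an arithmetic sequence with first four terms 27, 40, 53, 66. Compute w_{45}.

Common difference d = 13.
w_k = 27 + (k - 1)·13.
w_{45} = 27 + 44·13 = 599.

599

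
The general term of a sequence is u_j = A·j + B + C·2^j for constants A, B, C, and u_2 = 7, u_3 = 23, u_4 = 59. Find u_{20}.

5242795

At j = 2, 3, 4: 2A + B + 4C = 7; 3A + B + 8C = 23; 4A + B + 16C = 59.
Subtracting the first from the second: A + 4C = 16.
Subtracting the second from the third: A + 8C = 36.
Solving: C = 5, A = -4, then B = -5.
Hence u_{20} = -4·20 + (-5) + 5·1048576 = 5242795.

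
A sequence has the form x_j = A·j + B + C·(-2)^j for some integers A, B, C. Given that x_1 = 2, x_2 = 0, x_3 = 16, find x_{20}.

The three given values yield: A + B - 2C = 2; 2A + B + 4C = 0; 3A + B - 8C = 16.
Subtracting the first from the second: A + 6C = -2.
Subtracting the second from the third: A - 12C = 16.
Solving: C = -1, A = 4, then B = -4.
Therefore x_{20} = 80 + (-4) + (-1)·1048576 = -1048500.

-1048500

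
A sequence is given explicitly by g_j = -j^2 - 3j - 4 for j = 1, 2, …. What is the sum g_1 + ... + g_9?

-456

Over j = 1..9: Σj = 45, Σj² = 285.
Total = (-1)·285 + (-3)·45 + (-4)·9 = -456.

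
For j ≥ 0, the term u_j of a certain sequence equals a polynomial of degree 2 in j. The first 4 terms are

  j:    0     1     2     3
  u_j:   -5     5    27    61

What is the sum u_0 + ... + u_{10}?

1st diffs: 10, 22, 34.
2nd diffs: 12, 12 (constant).
Newton forward-difference form: u_j = -5 + 10·C(j,1) + 12·C(j,2).
Continuing: …, 107, 165, 235, 317, …, u_{10} = 635.
Summing j = 0..10 (11 terms) gives 2475.

2475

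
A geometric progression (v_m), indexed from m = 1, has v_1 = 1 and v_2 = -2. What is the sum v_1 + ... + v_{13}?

2731

Common ratio r = -2.
v_m = 1·(-2)^(m-1).
S = 1·((-2)^13 - 1)/(-2 - 1) = 1·(-8192 - 1)/(-3) = 2731.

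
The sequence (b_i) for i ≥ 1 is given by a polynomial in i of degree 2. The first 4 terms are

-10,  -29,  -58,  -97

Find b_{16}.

-1345

1st diffs: -19, -29, -39.
2nd diffs: -10, -10 (constant).
Newton forward-difference form: b_i = -10 + (-19)·C(i-1,1) + (-10)·C(i-1,2).
At i = 16: i-1 = 15, so b_{16} = -10 - 285 - 1050 = -1345.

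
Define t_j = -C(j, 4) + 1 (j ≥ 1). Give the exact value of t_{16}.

C(16, 4) = 1820, so t_{16} = -1819.

-1819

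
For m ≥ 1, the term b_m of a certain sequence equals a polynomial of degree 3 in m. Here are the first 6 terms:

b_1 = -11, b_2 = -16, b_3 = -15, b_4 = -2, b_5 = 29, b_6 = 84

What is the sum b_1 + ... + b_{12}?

3828

1st diffs: -5, 1, 13, 31, 55.
2nd diffs: 6, 12, 18, 24.
3rd diffs: 6, 6, 6 (constant).
Newton forward-difference form: b_m = -11 + (-5)·C(m-1,1) + 6·C(m-1,2) + 6·C(m-1,3).
Continuing: …, 169, 290, 453, 664, …, b_{12} = 1254.
Summing m = 1..12 (12 terms) gives 3828.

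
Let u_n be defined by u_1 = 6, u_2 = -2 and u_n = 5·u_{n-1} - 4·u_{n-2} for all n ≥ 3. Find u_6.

-2722

u_3 = -34;  u_4 = -162;  u_5 = -674;  u_6 = -2722.
(Characteristic roots are 4 and 1.)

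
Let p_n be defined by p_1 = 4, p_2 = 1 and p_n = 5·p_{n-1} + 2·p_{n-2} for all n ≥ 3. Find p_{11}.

8677153

Iterate the recurrence:
p_3 = 13;  p_4 = 67;  p_5 = 361;  p_6 = 1939;  p_7 = 10417;  p_8 = 55963;  p_9 = 300649;  p_{10} = 1615171;  p_{11} = 8677153.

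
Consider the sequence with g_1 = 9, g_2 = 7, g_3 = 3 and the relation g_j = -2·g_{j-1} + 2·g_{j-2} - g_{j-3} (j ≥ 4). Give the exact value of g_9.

Compute successive terms:
g_4 = -1;  g_5 = 1;  g_6 = -7;  g_7 = 17;  g_8 = -49;  g_9 = 139.

139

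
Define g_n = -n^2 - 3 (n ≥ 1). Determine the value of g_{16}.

-259

g_{16} = -1·16^2 - 3 = -259.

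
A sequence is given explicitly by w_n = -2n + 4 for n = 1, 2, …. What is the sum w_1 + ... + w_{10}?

Over n = 1..10: Σn = 55.
Total = (-2)·55 + (4)·10 = -70.

-70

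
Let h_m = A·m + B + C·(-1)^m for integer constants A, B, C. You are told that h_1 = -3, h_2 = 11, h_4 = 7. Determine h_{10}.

-5

Write the equations: A + B - C = -3; 2A + B + C = 11; 4A + B + C = 7.
Subtracting the first from the second: A + 2C = 14.
Subtracting the second from the third: 2A = -4.
Solving: C = 8, A = -2, then B = 7.
So h_m = -2·m + 7 + 8·(-1)^m; at m=10 this is -5.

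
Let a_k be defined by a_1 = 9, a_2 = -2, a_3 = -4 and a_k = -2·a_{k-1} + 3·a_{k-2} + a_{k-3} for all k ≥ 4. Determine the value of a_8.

865

Iterate the recurrence:
a_4 = 11;  a_5 = -36;  a_6 = 101;  a_7 = -299;  a_8 = 865.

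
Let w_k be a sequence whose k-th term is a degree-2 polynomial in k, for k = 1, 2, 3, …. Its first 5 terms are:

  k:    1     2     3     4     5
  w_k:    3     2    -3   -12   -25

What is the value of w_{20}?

1st diffs: -1, -5, -9, -13.
2nd diffs: -4, -4, -4 (constant).
Newton forward-difference form: w_k = 3 + (-1)·C(k-1,1) + (-4)·C(k-1,2).
At k = 20: k-1 = 19, so w_{20} = 3 - 19 - 684 = -700.

-700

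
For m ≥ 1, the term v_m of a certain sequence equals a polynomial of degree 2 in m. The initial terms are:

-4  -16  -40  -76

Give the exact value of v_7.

1st diffs: -12, -24, -36.
2nd diffs: -12, -12 (constant).
So v_m = -6m^2 + 6m - 4.
Evaluating at m = 7 gives v_7 = -256.

-256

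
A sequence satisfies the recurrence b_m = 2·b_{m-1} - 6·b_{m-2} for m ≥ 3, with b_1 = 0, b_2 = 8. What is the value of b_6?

Step forward from the initial values:
b_3 = 16; b_4 = -16; b_5 = -128; b_6 = -160.

-160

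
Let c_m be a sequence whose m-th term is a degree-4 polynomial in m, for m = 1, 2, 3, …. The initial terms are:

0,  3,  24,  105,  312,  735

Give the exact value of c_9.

1st diffs: 3, 21, 81, 207, 423.
2nd diffs: 18, 60, 126, 216.
3rd diffs: 42, 66, 90.
4th diffs: 24, 24 (constant).
Newton forward-difference form: c_m = 3·C(m-1,1) + 18·C(m-1,2) + 42·C(m-1,3) + 24·C(m-1,4).
At m = 9: m-1 = 8, so c_9 = 24 + 504 + 2352 + 1680 = 4560.

4560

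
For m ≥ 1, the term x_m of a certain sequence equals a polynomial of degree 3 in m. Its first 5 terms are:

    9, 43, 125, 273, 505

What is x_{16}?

1st diffs: 34, 82, 148, 232.
2nd diffs: 48, 66, 84.
3rd diffs: 18, 18 (constant).
So x_m = 3m^3 + 6m^2 - 5m + 5.
Evaluating at m = 16 gives x_{16} = 13749.

13749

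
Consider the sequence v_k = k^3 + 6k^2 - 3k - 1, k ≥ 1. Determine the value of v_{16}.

5583

v_{16} = 1·16^3 + 6·16^2 - 3·16 - 1 = 5583.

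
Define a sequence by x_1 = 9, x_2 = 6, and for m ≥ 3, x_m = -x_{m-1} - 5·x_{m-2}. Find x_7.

-831

Compute successive terms:
x_3 = -51  x_4 = 21  x_5 = 234  x_6 = -339  x_7 = -831.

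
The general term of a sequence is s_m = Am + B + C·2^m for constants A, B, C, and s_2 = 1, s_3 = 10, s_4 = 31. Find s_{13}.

24532

At m = 2, 3, 4: 2A + B + 4C = 1; 3A + B + 8C = 10; 4A + B + 16C = 31.
Subtracting the first from the second: A + 4C = 9.
Subtracting the second from the third: A + 8C = 21.
Solving: C = 3, A = -3, then B = -5.
So s_m = -3·m + (-5) + 3·2^m; at m=13 this is 24532.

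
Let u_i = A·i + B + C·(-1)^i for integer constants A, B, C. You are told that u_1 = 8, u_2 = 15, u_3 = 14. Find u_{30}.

The three given values yield: A + B - C = 8; 2A + B + C = 15; 3A + B - C = 14.
Subtracting the first from the second: A + 2C = 7.
Subtracting the second from the third: A - 2C = -1.
Solving: C = 2, A = 3, then B = 7.
Hence u_{30} = 3·30 + 7 + 2·1 = 99.

99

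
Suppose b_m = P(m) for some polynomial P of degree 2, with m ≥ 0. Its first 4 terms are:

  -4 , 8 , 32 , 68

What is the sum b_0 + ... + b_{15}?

1st diffs: 12, 24, 36.
2nd diffs: 12, 12 (constant).
So b_m = 6m^2 + 6m - 4.
Continuing: …, 116, 176, 248, 332, …, b_{15} = 1436.
Summing m = 0..15 (16 terms) gives 8096.

8096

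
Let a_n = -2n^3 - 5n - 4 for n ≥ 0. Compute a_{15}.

a_{15} = -2·15^3 - 5·15 - 4 = -6829.

-6829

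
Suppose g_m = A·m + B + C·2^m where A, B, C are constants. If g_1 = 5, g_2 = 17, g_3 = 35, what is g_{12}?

The three given values yield: A + B + 2C = 5; 2A + B + 4C = 17; 3A + B + 8C = 35.
Subtracting the first from the second: A + 2C = 12.
Subtracting the second from the third: A + 4C = 18.
Solving: C = 3, A = 6, then B = -7.
So g_m = 6·m + (-7) + 3·2^m; at m=12 this is 12353.

12353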